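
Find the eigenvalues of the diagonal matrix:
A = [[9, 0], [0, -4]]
λ₁ = 9, λ₂ = -4

The characteristic polynomial of A is det(A - λI) = (9 - λ)(-4 - λ) = 0.
The roots are λ = 9 and λ = -4, so the eigenvalues are the diagonal entries.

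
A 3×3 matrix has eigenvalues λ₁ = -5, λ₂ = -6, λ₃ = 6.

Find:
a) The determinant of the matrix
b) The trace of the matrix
det = 180, trace = -5

Two standard eigenvalue identities:
- det(A) equals the product of the eigenvalues (counted with multiplicity).
- trace(A) equals the sum of the eigenvalues.
det(A) = (-5)*(-6)*(6) = 180.
trace(A) = -5 - 6 + 6 = -5.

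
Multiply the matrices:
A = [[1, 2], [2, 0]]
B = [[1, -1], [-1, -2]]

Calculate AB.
[[-1, -5], [2, -2]]

Each entry (i,j) of AB = sum over k of A[i][k]*B[k][j].
(AB)[0][0] = (1)*(1) + (2)*(-1) = -1
(AB)[0][1] = (1)*(-1) + (2)*(-2) = -5
(AB)[1][0] = (2)*(1) + (0)*(-1) = 2
(AB)[1][1] = (2)*(-1) + (0)*(-2) = -2
AB = [[-1, -5], [2, -2]]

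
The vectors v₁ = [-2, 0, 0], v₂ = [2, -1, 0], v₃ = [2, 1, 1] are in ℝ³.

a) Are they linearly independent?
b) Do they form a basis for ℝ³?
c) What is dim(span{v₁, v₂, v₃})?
Yes independent, yes basis, dim = 3

Stack v₁, v₂, v₃ as rows of a 3×3 matrix.
[[-2, 0, 0]; [2, -1, 0]; [2, 1, 1]] is already lower triangular with nonzero diagonal entries (-2, -1, 1), so its determinant is the product of the diagonal entries, det = (-2)·(-1)·(1) = 2 ≠ 0, and the rows are linearly independent.
Three linearly independent vectors in ℝ³ form a basis for ℝ³, so dim(span{v₁,v₂,v₃}) = 3.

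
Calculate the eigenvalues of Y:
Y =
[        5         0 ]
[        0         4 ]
λ = 4, 5

Solve det(Y - λI) = 0. For a 2×2 matrix the characteristic equation is λ² - (trace)λ + det = 0.
trace(Y) = a + d = 5 + 4 = 9.
det(Y) = a*d - b*c = (5)*(4) - (0)*(0) = 20 - 0 = 20.
Characteristic equation: λ² - (9)λ + (20) = 0.
Discriminant = (9)² - 4*(20) = 81 - 80 = 1.
λ = (9 ± √1) / 2 = (9 ± 1) / 2 = 4, 5.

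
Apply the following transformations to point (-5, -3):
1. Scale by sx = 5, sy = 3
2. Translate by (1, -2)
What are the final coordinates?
(-24, -11)

Step 1: Scale (-5, -3) by (sx, sy) = (5, 3) → (-25, -9)
Step 2: Translate by (1, -2) → (-24, -11)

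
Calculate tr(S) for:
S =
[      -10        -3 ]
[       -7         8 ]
tr(S) = -10 + 8 = -2

The trace of a square matrix is the sum of its diagonal entries.
Diagonal entries of S: S[0][0] = -10, S[1][1] = 8.
tr(S) = -10 + 8 = -2.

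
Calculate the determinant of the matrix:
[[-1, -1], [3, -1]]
4

For a 2×2 matrix [[a, b], [c, d]], det = ad - bc
det = (-1)(-1) - (-1)(3) = 1 - -3 = 4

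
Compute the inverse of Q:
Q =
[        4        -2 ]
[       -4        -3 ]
det(Q) = -20
Q⁻¹ =
[     3/20     -1/10 ]
[     -1/5      -1/5 ]

For a 2×2 matrix Q = [[a, b], [c, d]] with det(Q) ≠ 0, Q⁻¹ = (1/det(Q)) * [[d, -b], [-c, a]].
det(Q) = (4)*(-3) - (-2)*(-4) = -12 - 8 = -20.
Q⁻¹ = (1/-20) * [[-3, 2], [4, 4]].
Dividing each entry by -20 and reducing:
Q⁻¹ =
[     3/20     -1/10 ]
[     -1/5      -1/5 ]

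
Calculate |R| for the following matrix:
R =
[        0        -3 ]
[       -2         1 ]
det(R) = -6

For a 2×2 matrix [[a, b], [c, d]], det = a*d - b*c.
det(R) = (0)*(1) - (-3)*(-2) = 0 - 6 = -6.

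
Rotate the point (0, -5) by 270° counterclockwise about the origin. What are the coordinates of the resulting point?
(-5, 0)

Rotation matrix R(θ) = [[cos θ, -sin θ], [sin θ, cos θ]]; for θ = 270°:
R = [[0, 1], [-1, 0]]
Result: R × [0, -5]ᵀ = [0·0 + (1)·-5, -1·0 + (0)·-5]ᵀ = (-5, 0)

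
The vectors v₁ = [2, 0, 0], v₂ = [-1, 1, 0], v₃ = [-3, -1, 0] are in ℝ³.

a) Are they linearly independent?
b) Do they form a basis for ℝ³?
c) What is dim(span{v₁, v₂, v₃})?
Not independent, not a basis, dim(span) = 2

Check whether v₃ can be written as a linear combination of v₁ and v₂.
v₃ = (-2)·v₁ + (-1)·v₂ = [-3, -1, 0], so the three vectors are linearly dependent.
Thus they do not form a basis for ℝ³, and dim(span{v₁, v₂, v₃}) = 2 (spanned by v₁ and v₂).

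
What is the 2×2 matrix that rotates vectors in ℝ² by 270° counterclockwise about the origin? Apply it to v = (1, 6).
R = [[0, 1], [-1, 0]]; R·v = (6, -1)

A counterclockwise rotation by angle θ in ℝ² has matrix R(θ) = [[cos θ, -sin θ], [sin θ, cos θ]].
For θ = 270°: cos θ = 0, sin θ = -1.
R(270°) = [[0, 1], [-1, 0]].
R·v = [0·1 + (1)·6, -1·1 + 0·6] = (6, -1).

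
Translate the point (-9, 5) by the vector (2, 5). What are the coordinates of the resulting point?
(-7, 10)

Translation by (2, 5):
x' = -9 + 2 = -7
y' = 5 + 5 = 10
Homogeneous matrix: [[1, 0, 2], [0, 1, 5], [0, 0, 1]]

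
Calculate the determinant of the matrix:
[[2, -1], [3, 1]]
5

For a 2×2 matrix [[a, b], [c, d]], det = ad - bc
det = (2)(1) - (-1)(3) = 2 - -3 = 5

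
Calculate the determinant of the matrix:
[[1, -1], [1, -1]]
0

For a 2×2 matrix [[a, b], [c, d]], det = ad - bc
det = (1)(-1) - (-1)(1) = -1 - -1 = 0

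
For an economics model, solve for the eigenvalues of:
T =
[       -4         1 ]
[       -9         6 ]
λ = -3, 5

Solve det(T - λI) = 0. For a 2×2 matrix the characteristic equation is λ² - (trace)λ + det = 0.
trace(T) = a + d = -4 + 6 = 2.
det(T) = a*d - b*c = (-4)*(6) - (1)*(-9) = -24 + 9 = -15.
Characteristic equation: λ² - (2)λ + (-15) = 0.
Discriminant = (2)² - 4*(-15) = 4 + 60 = 64.
λ = (2 ± √64) / 2 = (2 ± 8) / 2 = -3, 5.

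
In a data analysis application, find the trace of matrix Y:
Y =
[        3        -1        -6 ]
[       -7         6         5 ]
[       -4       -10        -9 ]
tr(Y) = 3 + 6 - 9 = 0

The trace of a square matrix is the sum of its diagonal entries.
Diagonal entries of Y: Y[0][0] = 3, Y[1][1] = 6, Y[2][2] = -9.
tr(Y) = 3 + 6 - 9 = 0.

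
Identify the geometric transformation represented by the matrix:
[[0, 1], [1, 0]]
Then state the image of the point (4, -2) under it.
reflection across the line y = x; image of (4, -2) is (-2, 4)

This is a symmetric orthogonal matrix with determinant -1, which characterizes a reflection in ℝ².
The matrix [[0, 1], [1, 0]] represents: reflection across the line y = x.
Applying it to (4, -2): [0·4 + 1·-2, 1·4 + 0·-2] = (-2, 4).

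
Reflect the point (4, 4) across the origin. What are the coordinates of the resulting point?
(-4, -4)

Reflection across origin: (4, 4) → (-4, -4)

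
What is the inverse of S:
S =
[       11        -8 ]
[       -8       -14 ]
det(S) = -218
S⁻¹ =
[    7/109    -4/109 ]
[   -4/109   -11/218 ]

For a 2×2 matrix S = [[a, b], [c, d]] with det(S) ≠ 0, S⁻¹ = (1/det(S)) * [[d, -b], [-c, a]].
det(S) = (11)*(-14) - (-8)*(-8) = -154 - 64 = -218.
S⁻¹ = (1/-218) * [[-14, 8], [8, 11]].
Dividing each entry by -218 and reducing:
S⁻¹ =
[    7/109    -4/109 ]
[   -4/109   -11/218 ]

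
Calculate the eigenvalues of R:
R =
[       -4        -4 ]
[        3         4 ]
λ = -2, 2

Solve det(R - λI) = 0. For a 2×2 matrix the characteristic equation is λ² - (trace)λ + det = 0.
trace(R) = a + d = -4 + 4 = 0.
det(R) = a*d - b*c = (-4)*(4) - (-4)*(3) = -16 + 12 = -4.
Characteristic equation: λ² - (0)λ + (-4) = 0.
Discriminant = (0)² - 4*(-4) = 0 + 16 = 16.
λ = (0 ± √16) / 2 = (0 ± 4) / 2 = -2, 2.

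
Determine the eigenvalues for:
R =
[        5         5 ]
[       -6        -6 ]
λ = -1, 0

Solve det(R - λI) = 0. For a 2×2 matrix the characteristic equation is λ² - (trace)λ + det = 0.
trace(R) = a + d = 5 - 6 = -1.
det(R) = a*d - b*c = (5)*(-6) - (5)*(-6) = -30 + 30 = 0.
Characteristic equation: λ² - (-1)λ + (0) = 0.
Discriminant = (-1)² - 4*(0) = 1 - 0 = 1.
λ = (-1 ± √1) / 2 = (-1 ± 1) / 2 = -1, 0.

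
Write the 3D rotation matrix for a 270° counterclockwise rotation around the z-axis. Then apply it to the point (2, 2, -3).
R = [[0, 1, 0], [-1, 0, 0], [0, 0, 1]]; R·(2, 2, -3) = (2, -2, -3)

Rotation matrix for 270° around z-axis:
cos(270°) = 0, sin(270°) = -1
R = [[0, 1, 0], [-1, 0, 0], [0, 0, 1]]
Apply to (2, 2, -3): R·[2, 2, -3]ᵀ = (2, -2, -3)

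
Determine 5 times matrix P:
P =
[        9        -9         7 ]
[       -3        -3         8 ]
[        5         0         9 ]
5P =
[       45       -45        35 ]
[      -15       -15        40 ]
[       25         0        45 ]

Scalar multiplication is elementwise: (5P)[i][j] = 5 * P[i][j].
  (5P)[0][0] = 5 * (9) = 45
  (5P)[0][1] = 5 * (-9) = -45
  (5P)[0][2] = 5 * (7) = 35
  (5P)[1][0] = 5 * (-3) = -15
  (5P)[1][1] = 5 * (-3) = -15
  (5P)[1][2] = 5 * (8) = 40
  (5P)[2][0] = 5 * (5) = 25
  (5P)[2][1] = 5 * (0) = 0
  (5P)[2][2] = 5 * (9) = 45
5P =
[       45       -45        35 ]
[      -15       -15        40 ]
[       25         0        45 ]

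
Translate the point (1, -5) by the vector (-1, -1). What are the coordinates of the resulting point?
(0, -6)

Translation by (-1, -1):
x' = 1 + -1 = 0
y' = -5 + -1 = -6
Homogeneous matrix: [[1, 0, -1], [0, 1, -1], [0, 0, 1]]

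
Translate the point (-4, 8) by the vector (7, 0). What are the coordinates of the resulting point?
(3, 8)

Translation by (7, 0):
x' = -4 + 7 = 3
y' = 8 + 0 = 8
Homogeneous matrix: [[1, 0, 7], [0, 1, 0], [0, 0, 1]]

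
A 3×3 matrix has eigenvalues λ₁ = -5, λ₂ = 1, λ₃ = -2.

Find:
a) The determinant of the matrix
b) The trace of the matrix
det = 10, trace = -6

Two standard eigenvalue identities:
- det(A) equals the product of the eigenvalues (counted with multiplicity).
- trace(A) equals the sum of the eigenvalues.
det(A) = (-5)*(1)*(-2) = 10.
trace(A) = -5 + 1 - 2 = -6.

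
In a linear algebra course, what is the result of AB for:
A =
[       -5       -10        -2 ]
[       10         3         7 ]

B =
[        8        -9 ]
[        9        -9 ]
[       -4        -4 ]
AB =
[     -122       143 ]
[       79      -145 ]

Matrix multiplication: (AB)[i][j] = sum over k of A[i][k] * B[k][j].
  (AB)[0][0] = (-5)*(8) + (-10)*(9) + (-2)*(-4) = -122
  (AB)[0][1] = (-5)*(-9) + (-10)*(-9) + (-2)*(-4) = 143
  (AB)[1][0] = (10)*(8) + (3)*(9) + (7)*(-4) = 79
  (AB)[1][1] = (10)*(-9) + (3)*(-9) + (7)*(-4) = -145
AB =
[     -122       143 ]
[       79      -145 ]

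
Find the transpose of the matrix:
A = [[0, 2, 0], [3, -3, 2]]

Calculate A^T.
[[0, 3], [2, -3], [0, 2]]

The transpose sends entry (i,j) to (j,i); rows become columns.
Row 0 of A: [0, 2, 0] -> column 0 of A^T.
Row 1 of A: [3, -3, 2] -> column 1 of A^T.
A^T = [[0, 3], [2, -3], [0, 2]]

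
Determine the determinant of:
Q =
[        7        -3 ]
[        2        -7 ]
det(Q) = -43

For a 2×2 matrix [[a, b], [c, d]], det = a*d - b*c.
det(Q) = (7)*(-7) - (-3)*(2) = -49 + 6 = -43.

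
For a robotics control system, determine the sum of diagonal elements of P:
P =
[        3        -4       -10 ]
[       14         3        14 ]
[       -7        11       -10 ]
tr(P) = 3 + 3 - 10 = -4

The trace of a square matrix is the sum of its diagonal entries.
Diagonal entries of P: P[0][0] = 3, P[1][1] = 3, P[2][2] = -10.
tr(P) = 3 + 3 - 10 = -4.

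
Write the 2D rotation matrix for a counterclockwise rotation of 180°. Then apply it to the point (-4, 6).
R = [[-1, 0], [0, -1]]; R·(-4, 6) = (4, -6)

Rotation matrix formula: R(θ) = [[cos θ, -sin θ], [sin θ, cos θ]]
For θ = 180°:
cos(180°) = -1
sin(180°) = 0
R = [[-1, 0], [0, -1]]
Apply to (-4, 6): [-1·-4 + (0)·6, 0·-4 + -1·6] = (4, -6)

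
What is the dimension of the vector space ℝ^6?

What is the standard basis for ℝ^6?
Dimension = 6; standard basis = {e_1, e_2, e_3, …, e_6}

ℝ^6 is the space of 6-tuples of real numbers; its dimension is 6.
The standard basis consists of 6 vectors: e_1, e_2, e_3, …, e_6, where e_i is the vector with 1 in position i and 0 elsewhere.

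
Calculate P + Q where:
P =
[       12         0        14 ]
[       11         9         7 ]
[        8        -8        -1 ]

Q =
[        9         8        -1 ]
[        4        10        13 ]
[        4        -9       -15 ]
P + Q =
[       21         8        13 ]
[       15        19        20 ]
[       12       -17       -16 ]

Matrix addition is elementwise: (P+Q)[i][j] = P[i][j] + Q[i][j].
  (P+Q)[0][0] = (12) + (9) = 21
  (P+Q)[0][1] = (0) + (8) = 8
  (P+Q)[0][2] = (14) + (-1) = 13
  (P+Q)[1][0] = (11) + (4) = 15
  (P+Q)[1][1] = (9) + (10) = 19
  (P+Q)[1][2] = (7) + (13) = 20
  (P+Q)[2][0] = (8) + (4) = 12
  (P+Q)[2][1] = (-8) + (-9) = -17
  (P+Q)[2][2] = (-1) + (-15) = -16
P + Q =
[       21         8        13 ]
[       15        19        20 ]
[       12       -17       -16 ]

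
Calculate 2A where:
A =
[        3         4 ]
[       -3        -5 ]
2A =
[        6         8 ]
[       -6       -10 ]

Scalar multiplication is elementwise: (2A)[i][j] = 2 * A[i][j].
  (2A)[0][0] = 2 * (3) = 6
  (2A)[0][1] = 2 * (4) = 8
  (2A)[1][0] = 2 * (-3) = -6
  (2A)[1][1] = 2 * (-5) = -10
2A =
[        6         8 ]
[       -6       -10 ]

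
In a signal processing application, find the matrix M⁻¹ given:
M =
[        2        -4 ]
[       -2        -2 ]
det(M) = -12
M⁻¹ =
[      1/6      -1/3 ]
[     -1/6      -1/6 ]

For a 2×2 matrix M = [[a, b], [c, d]] with det(M) ≠ 0, M⁻¹ = (1/det(M)) * [[d, -b], [-c, a]].
det(M) = (2)*(-2) - (-4)*(-2) = -4 - 8 = -12.
M⁻¹ = (1/-12) * [[-2, 4], [2, 2]].
Dividing each entry by -12 and reducing:
M⁻¹ =
[      1/6      -1/3 ]
[     -1/6      -1/6 ]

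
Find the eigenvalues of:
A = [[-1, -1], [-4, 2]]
λ = -2, 3

Solve det(A - λI) = 0. For a 2×2 matrix this is λ² - (trace)λ + det = 0.
trace(A) = -1 + 2 = 1.
det(A) = (-1)*(2) - (-1)*(-4) = -2 - 4 = -6.
Characteristic equation: λ² - (1)λ + (-6) = 0.
Discriminant: (1)² - 4*(-6) = 1 + 24 = 25.
Roots: λ = (1 ± √25) / 2 = -2, 3.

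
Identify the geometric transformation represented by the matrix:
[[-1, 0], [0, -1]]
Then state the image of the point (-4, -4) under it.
rotation by 180° (or reflection through origin); image of (-4, -4) is (4, 4)

This matches the form [[cos θ, -sin θ], [sin θ, cos θ]] of a rotation matrix; reading off cos θ and sin θ gives the angle.
The matrix [[-1, 0], [0, -1]] represents: rotation by 180° (or reflection through origin).
Applying it to (-4, -4): [-1·-4 + 0·-4, 0·-4 + -1·-4] = (4, 4).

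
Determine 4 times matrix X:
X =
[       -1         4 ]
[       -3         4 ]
4X =
[       -4        16 ]
[      -12        16 ]

Scalar multiplication is elementwise: (4X)[i][j] = 4 * X[i][j].
  (4X)[0][0] = 4 * (-1) = -4
  (4X)[0][1] = 4 * (4) = 16
  (4X)[1][0] = 4 * (-3) = -12
  (4X)[1][1] = 4 * (4) = 16
4X =
[       -4        16 ]
[      -12        16 ]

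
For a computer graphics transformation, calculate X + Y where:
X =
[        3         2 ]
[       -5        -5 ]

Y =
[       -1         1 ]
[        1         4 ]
X + Y =
[        2         3 ]
[       -4        -1 ]

Matrix addition is elementwise: (X+Y)[i][j] = X[i][j] + Y[i][j].
  (X+Y)[0][0] = (3) + (-1) = 2
  (X+Y)[0][1] = (2) + (1) = 3
  (X+Y)[1][0] = (-5) + (1) = -4
  (X+Y)[1][1] = (-5) + (4) = -1
X + Y =
[        2         3 ]
[       -4        -1 ]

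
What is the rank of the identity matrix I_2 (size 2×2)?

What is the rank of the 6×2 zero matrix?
rank(I_2) = 2, rank(0) = 0

The identity I_2 has 2 columns that are the standard basis vectors e_1, …, e_2. These are linearly independent, so all 2 columns are pivots and rank(I_2) = 2.
The 6×2 zero matrix has every entry zero, so every row is the zero row and there are no pivots; rank(0) = 0.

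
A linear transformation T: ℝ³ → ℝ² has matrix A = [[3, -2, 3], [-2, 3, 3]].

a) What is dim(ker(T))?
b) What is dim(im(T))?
dim(ker) = 1, dim(im) = 2

The two rows are not scalar multiples of one another (no single k satisfies row 2 = k × row 1), so they are linearly independent.
Thus rank(A) = 2.
dim(im(T)) = rank(A) = 2.
By the rank-nullity theorem applied to T: ℝ³ → ℝ², rank(A) + nullity(A) = 3 (the domain dimension), so dim(ker(T)) = 3 - 2 = 1.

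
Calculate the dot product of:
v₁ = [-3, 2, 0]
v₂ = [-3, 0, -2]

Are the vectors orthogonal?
9, No

The dot product is the sum of products of corresponding components.
v₁·v₂ = (-3)*(-3) + (2)*(0) + (0)*(-2) = 9 + 0 + 0 = 9.
Two vectors are orthogonal iff their dot product is 0; here the dot product is 9, so the vectors are not orthogonal.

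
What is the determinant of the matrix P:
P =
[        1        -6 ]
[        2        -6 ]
det(P) = 6

For a 2×2 matrix [[a, b], [c, d]], det = a*d - b*c.
det(P) = (1)*(-6) - (-6)*(2) = -6 + 12 = 6.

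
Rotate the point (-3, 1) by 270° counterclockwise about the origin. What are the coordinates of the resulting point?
(1, 3)

Rotation matrix R(θ) = [[cos θ, -sin θ], [sin θ, cos θ]]; for θ = 270°:
R = [[0, 1], [-1, 0]]
Result: R × [-3, 1]ᵀ = [0·-3 + (1)·1, -1·-3 + (0)·1]ᵀ = (1, 3)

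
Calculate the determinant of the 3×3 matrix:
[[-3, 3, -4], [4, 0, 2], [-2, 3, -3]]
-6

Expansion along first row:
det = -3·det([[0,2],[3,-3]]) - 3·det([[4,2],[-2,-3]]) + -4·det([[4,0],[-2,3]])
    = -3·(0·-3 - 2·3) - 3·(4·-3 - 2·-2) + -4·(4·3 - 0·-2)
    = -3·-6 - 3·-8 + -4·12
    = 18 + 24 + -48 = -6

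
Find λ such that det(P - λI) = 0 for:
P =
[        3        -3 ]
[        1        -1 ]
λ = 0, 2

Solve det(P - λI) = 0. For a 2×2 matrix the characteristic equation is λ² - (trace)λ + det = 0.
trace(P) = a + d = 3 - 1 = 2.
det(P) = a*d - b*c = (3)*(-1) - (-3)*(1) = -3 + 3 = 0.
Characteristic equation: λ² - (2)λ + (0) = 0.
Discriminant = (2)² - 4*(0) = 4 - 0 = 4.
λ = (2 ± √4) / 2 = (2 ± 2) / 2 = 0, 2.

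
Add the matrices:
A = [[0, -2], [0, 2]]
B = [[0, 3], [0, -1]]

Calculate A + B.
[[0, 1], [0, 1]]

Add corresponding elements:
(0)+(0)=0
(-2)+(3)=1
(0)+(0)=0
(2)+(-1)=1
A + B = [[0, 1], [0, 1]]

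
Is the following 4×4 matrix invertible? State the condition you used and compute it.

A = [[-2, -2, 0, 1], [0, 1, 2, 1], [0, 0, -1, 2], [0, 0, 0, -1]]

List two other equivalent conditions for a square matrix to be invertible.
Yes, invertible; det(A) = -2 ≠ 0. Equivalent conditions: rank(A) = 4; Ax = 0 has only the trivial solution; 0 is not an eigenvalue; the columns of A are linearly independent.

To check invertibility, compute det(A).
The given matrix is triangular, so det(A) equals the product of its diagonal entries = -2 ≠ 0.
Since det(A) ≠ 0, A is invertible.
Equivalent conditions for a square matrix A to be invertible:
- rank(A) = 4 (full rank).
- The homogeneous system Ax = 0 has only the trivial solution x = 0.
- 0 is not an eigenvalue of A.
- The columns (equivalently rows) of A are linearly independent.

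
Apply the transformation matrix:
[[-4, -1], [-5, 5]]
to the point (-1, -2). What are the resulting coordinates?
(6, -5)

Matrix multiplication:
[[-4, -1], [-5, 5]] × [-1, -2]ᵀ
= [-4×-1 + -1×-2, -5×-1 + 5×-2]ᵀ
= [6.0000, -5.0000]ᵀ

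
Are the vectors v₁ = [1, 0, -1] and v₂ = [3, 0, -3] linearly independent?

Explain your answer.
No, linearly dependent (v₂ = 3·v₁)

Check whether there is a scalar k with v₂ = k·v₁.
Comparing components, k = 3 satisfies 3·[1, 0, -1] = [3, 0, -3].
Since v₂ is a scalar multiple of v₁, the two vectors are linearly dependent.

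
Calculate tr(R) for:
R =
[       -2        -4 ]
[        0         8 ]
tr(R) = -2 + 8 = 6

The trace of a square matrix is the sum of its diagonal entries.
Diagonal entries of R: R[0][0] = -2, R[1][1] = 8.
tr(R) = -2 + 8 = 6.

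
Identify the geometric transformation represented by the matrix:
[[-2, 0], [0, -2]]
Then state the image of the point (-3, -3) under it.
uniform scaling by factor -2; image of (-3, -3) is (6, 6)

This is a diagonal matrix with equal entries -2, so it scales both axes by the same factor -2.
The matrix [[-2, 0], [0, -2]] represents: uniform scaling by factor -2.
Applying it to (-3, -3): [-2·-3 + 0·-3, 0·-3 + -2·-3] = (6, 6).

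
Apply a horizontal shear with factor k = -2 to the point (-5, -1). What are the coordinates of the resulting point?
(-3, -1)

Shear matrix for horizontal shear with factor k = -2:
[[1, -2], [0, 1]]
Result: (-5, -1) → (-3, -1)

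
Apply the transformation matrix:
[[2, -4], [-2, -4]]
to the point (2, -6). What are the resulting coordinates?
(28, 20)

Matrix multiplication:
[[2, -4], [-2, -4]] × [2, -6]ᵀ
= [2×2 + -4×-6, -2×2 + -4×-6]ᵀ
= [28.0000, 20.0000]ᵀ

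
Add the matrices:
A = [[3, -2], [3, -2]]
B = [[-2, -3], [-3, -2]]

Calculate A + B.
[[1, -5], [0, -4]]

Add corresponding elements:
(3)+(-2)=1
(-2)+(-3)=-5
(3)+(-3)=0
(-2)+(-2)=-4
A + B = [[1, -5], [0, -4]]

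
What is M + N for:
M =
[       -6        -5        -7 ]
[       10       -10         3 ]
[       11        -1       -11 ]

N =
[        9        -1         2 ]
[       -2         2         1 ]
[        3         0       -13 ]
M + N =
[        3        -6        -5 ]
[        8        -8         4 ]
[       14        -1       -24 ]

Matrix addition is elementwise: (M+N)[i][j] = M[i][j] + N[i][j].
  (M+N)[0][0] = (-6) + (9) = 3
  (M+N)[0][1] = (-5) + (-1) = -6
  (M+N)[0][2] = (-7) + (2) = -5
  (M+N)[1][0] = (10) + (-2) = 8
  (M+N)[1][1] = (-10) + (2) = -8
  (M+N)[1][2] = (3) + (1) = 4
  (M+N)[2][0] = (11) + (3) = 14
  (M+N)[2][1] = (-1) + (0) = -1
  (M+N)[2][2] = (-11) + (-13) = -24
M + N =
[        3        -6        -5 ]
[        8        -8         4 ]
[       14        -1       -24 ]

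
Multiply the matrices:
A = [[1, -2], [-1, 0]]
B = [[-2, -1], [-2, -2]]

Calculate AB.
[[2, 3], [2, 1]]

Each entry (i,j) of AB = sum over k of A[i][k]*B[k][j].
(AB)[0][0] = (1)*(-2) + (-2)*(-2) = 2
(AB)[0][1] = (1)*(-1) + (-2)*(-2) = 3
(AB)[1][0] = (-1)*(-2) + (0)*(-2) = 2
(AB)[1][1] = (-1)*(-1) + (0)*(-2) = 1
AB = [[2, 3], [2, 1]]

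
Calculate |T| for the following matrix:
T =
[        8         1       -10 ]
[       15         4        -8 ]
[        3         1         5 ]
det(T) = 95

Expand along row 0 (cofactor expansion): det(T) = a*(e*i - f*h) - b*(d*i - f*g) + c*(d*h - e*g), where the 3×3 is [[a, b, c], [d, e, f], [g, h, i]].
Minor M_00 = (4)*(5) - (-8)*(1) = 20 + 8 = 28.
Minor M_01 = (15)*(5) - (-8)*(3) = 75 + 24 = 99.
Minor M_02 = (15)*(1) - (4)*(3) = 15 - 12 = 3.
det(T) = (8)*(28) - (1)*(99) + (-10)*(3) = 224 - 99 - 30 = 95.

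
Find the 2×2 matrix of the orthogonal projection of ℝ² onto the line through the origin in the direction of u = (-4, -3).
[[16/25, 12/25], [12/25, 9/25]]

The orthogonal projection onto the line spanned by a nonzero vector u = (a, b) has matrix P = (u uᵀ) / (uᵀ u) = (1/(a² + b²)) · [[a², ab], [ab, b²]].
Here u = (-4, -3), so a² + b² = 16 + 9 = 25.
P = (1/25) · [[16, 12], [12, 9]] = [[16/25, 12/25], [12/25, 9/25]].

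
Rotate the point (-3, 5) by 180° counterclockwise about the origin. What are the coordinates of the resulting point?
(3, -5)

Rotation matrix R(θ) = [[cos θ, -sin θ], [sin θ, cos θ]]; for θ = 180°:
R = [[-1, 0], [0, -1]]
Result: R × [-3, 5]ᵀ = [-1·-3 + (0)·5, 0·-3 + (-1)·5]ᵀ = (3, -5)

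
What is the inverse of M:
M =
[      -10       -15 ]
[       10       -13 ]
det(M) = 280
M⁻¹ =
[  -13/280      3/56 ]
[    -1/28     -1/28 ]

For a 2×2 matrix M = [[a, b], [c, d]] with det(M) ≠ 0, M⁻¹ = (1/det(M)) * [[d, -b], [-c, a]].
det(M) = (-10)*(-13) - (-15)*(10) = 130 + 150 = 280.
M⁻¹ = (1/280) * [[-13, 15], [-10, -10]].
Dividing each entry by 280 and reducing:
M⁻¹ =
[  -13/280      3/56 ]
[    -1/28     -1/28 ]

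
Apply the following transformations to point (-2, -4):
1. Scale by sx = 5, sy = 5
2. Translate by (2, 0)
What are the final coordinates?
(-8, -20)

Step 1: Scale (-2, -4) by (sx, sy) = (5, 5) → (-10, -20)
Step 2: Translate by (2, 0) → (-8, -20)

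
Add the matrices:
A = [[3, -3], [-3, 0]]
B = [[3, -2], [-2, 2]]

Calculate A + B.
[[6, -5], [-5, 2]]

Add corresponding elements:
(3)+(3)=6
(-3)+(-2)=-5
(-3)+(-2)=-5
(0)+(2)=2
A + B = [[6, -5], [-5, 2]]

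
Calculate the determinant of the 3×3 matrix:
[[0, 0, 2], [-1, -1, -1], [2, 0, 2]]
4

Expansion along first row:
det = 0·det([[-1,-1],[0,2]]) - 0·det([[-1,-1],[2,2]]) + 2·det([[-1,-1],[2,0]])
    = 0·(-1·2 - -1·0) - 0·(-1·2 - -1·2) + 2·(-1·0 - -1·2)
    = 0·-2 - 0·0 + 2·2
    = 0 + 0 + 4 = 4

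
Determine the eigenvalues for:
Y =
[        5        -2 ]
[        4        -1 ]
λ = 1, 3

Solve det(Y - λI) = 0. For a 2×2 matrix the characteristic equation is λ² - (trace)λ + det = 0.
trace(Y) = a + d = 5 - 1 = 4.
det(Y) = a*d - b*c = (5)*(-1) - (-2)*(4) = -5 + 8 = 3.
Characteristic equation: λ² - (4)λ + (3) = 0.
Discriminant = (4)² - 4*(3) = 16 - 12 = 4.
λ = (4 ± √4) / 2 = (4 ± 2) / 2 = 1, 3.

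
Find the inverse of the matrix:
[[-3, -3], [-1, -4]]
[[-4/9, 1/3], [1/9, -1/3]]

For [[a,b],[c,d]], inverse = (1/det)·[[d,-b],[-c,a]]
det = -3·-4 - -3·-1 = 9
Inverse = (1/9)·[[-4, 3], [1, -3]]
        = [[-4/9, 1/3], [1/9, -1/3]]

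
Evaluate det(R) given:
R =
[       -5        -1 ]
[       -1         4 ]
det(R) = -21

For a 2×2 matrix [[a, b], [c, d]], det = a*d - b*c.
det(R) = (-5)*(4) - (-1)*(-1) = -20 - 1 = -21.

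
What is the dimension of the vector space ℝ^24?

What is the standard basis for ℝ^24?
Dimension = 24; standard basis = {e_1, e_2, e_3, …, e_24}

ℝ^24 is the space of 24-tuples of real numbers; its dimension is 24.
The standard basis consists of 24 vectors: e_1, e_2, e_3, …, e_24, where e_i is the vector with 1 in position i and 0 elsewhere.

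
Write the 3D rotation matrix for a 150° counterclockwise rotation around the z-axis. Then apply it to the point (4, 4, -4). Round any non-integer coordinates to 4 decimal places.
R = [[-√3/2, -1/2, 0], [1/2, -√3/2, 0], [0, 0, 1]]; R·(4, 4, -4) = (-5.4641, -1.4641, -4.0000)

Rotation matrix for 150° around z-axis:
cos(150°) = -√3/2, sin(150°) = 1/2
R = [[-√3/2, -1/2, 0], [1/2, -√3/2, 0], [0, 0, 1]]
Apply to (4, 4, -4): R·[4, 4, -4]ᵀ = (-5.4641, -1.4641, -4.0000)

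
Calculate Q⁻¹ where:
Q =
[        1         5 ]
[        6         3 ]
det(Q) = -27
Q⁻¹ =
[     -1/9      5/27 ]
[      2/9     -1/27 ]

For a 2×2 matrix Q = [[a, b], [c, d]] with det(Q) ≠ 0, Q⁻¹ = (1/det(Q)) * [[d, -b], [-c, a]].
det(Q) = (1)*(3) - (5)*(6) = 3 - 30 = -27.
Q⁻¹ = (1/-27) * [[3, -5], [-6, 1]].
Dividing each entry by -27 and reducing:
Q⁻¹ =
[     -1/9      5/27 ]
[      2/9     -1/27 ]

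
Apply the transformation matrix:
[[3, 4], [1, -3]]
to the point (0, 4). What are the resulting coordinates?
(16, -12)

Matrix multiplication:
[[3, 4], [1, -3]] × [0, 4]ᵀ
= [3×0 + 4×4, 1×0 + -3×4]ᵀ
= [16.0000, -12.0000]ᵀ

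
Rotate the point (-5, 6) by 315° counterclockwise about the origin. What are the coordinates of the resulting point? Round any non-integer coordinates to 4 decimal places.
(0.7071, 7.7782)

Rotation matrix R(θ) = [[cos θ, -sin θ], [sin θ, cos θ]]; for θ = 315°:
R = [[√2/2, √2/2], [-√2/2, √2/2]]
Result: R × [-5, 6]ᵀ = [√2/2·-5 + (√2/2)·6, -√2/2·-5 + (√2/2)·6]ᵀ = (0.7071, 7.7782)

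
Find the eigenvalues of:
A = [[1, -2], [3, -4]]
λ = -2, -1

Solve det(A - λI) = 0. For a 2×2 matrix this is λ² - (trace)λ + det = 0.
trace(A) = 1 - 4 = -3.
det(A) = (1)*(-4) - (-2)*(3) = -4 + 6 = 2.
Characteristic equation: λ² - (-3)λ + (2) = 0.
Discriminant: (-3)² - 4*(2) = 9 - 8 = 1.
Roots: λ = (-3 ± √1) / 2 = -2, -1.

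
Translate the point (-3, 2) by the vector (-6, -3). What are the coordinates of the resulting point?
(-9, -1)

Translation by (-6, -3):
x' = -3 + -6 = -9
y' = 2 + -3 = -1
Homogeneous matrix: [[1, 0, -6], [0, 1, -3], [0, 0, 1]]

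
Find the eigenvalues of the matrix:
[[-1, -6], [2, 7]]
λ = 1 and λ = 5

Characteristic equation: det(A - λI) = 0
λ² - (trace)λ + (det) = 0
λ² - (6)λ + (5) = 0
λ² - 6λ + 5 = 0
Solving: λ = 1, 5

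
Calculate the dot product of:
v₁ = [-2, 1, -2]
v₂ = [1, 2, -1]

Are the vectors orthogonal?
2, No

The dot product is the sum of products of corresponding components.
v₁·v₂ = (-2)*(1) + (1)*(2) + (-2)*(-1) = -2 + 2 + 2 = 2.
Two vectors are orthogonal iff their dot product is 0; here the dot product is 2, so the vectors are not orthogonal.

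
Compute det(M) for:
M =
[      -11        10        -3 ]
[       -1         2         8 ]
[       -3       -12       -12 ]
det(M) = -1206

Expand along row 0 (cofactor expansion): det(M) = a*(e*i - f*h) - b*(d*i - f*g) + c*(d*h - e*g), where the 3×3 is [[a, b, c], [d, e, f], [g, h, i]].
Minor M_00 = (2)*(-12) - (8)*(-12) = -24 + 96 = 72.
Minor M_01 = (-1)*(-12) - (8)*(-3) = 12 + 24 = 36.
Minor M_02 = (-1)*(-12) - (2)*(-3) = 12 + 6 = 18.
det(M) = (-11)*(72) - (10)*(36) + (-3)*(18) = -792 - 360 - 54 = -1206.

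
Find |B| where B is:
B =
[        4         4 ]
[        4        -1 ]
det(B) = -20

For a 2×2 matrix [[a, b], [c, d]], det = a*d - b*c.
det(B) = (4)*(-1) - (4)*(4) = -4 - 16 = -20.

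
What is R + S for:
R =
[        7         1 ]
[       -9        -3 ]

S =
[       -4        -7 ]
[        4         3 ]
R + S =
[        3        -6 ]
[       -5         0 ]

Matrix addition is elementwise: (R+S)[i][j] = R[i][j] + S[i][j].
  (R+S)[0][0] = (7) + (-4) = 3
  (R+S)[0][1] = (1) + (-7) = -6
  (R+S)[1][0] = (-9) + (4) = -5
  (R+S)[1][1] = (-3) + (3) = 0
R + S =
[        3        -6 ]
[       -5         0 ]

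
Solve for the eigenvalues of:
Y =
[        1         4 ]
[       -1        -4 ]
λ = -3, 0

Solve det(Y - λI) = 0. For a 2×2 matrix the characteristic equation is λ² - (trace)λ + det = 0.
trace(Y) = a + d = 1 - 4 = -3.
det(Y) = a*d - b*c = (1)*(-4) - (4)*(-1) = -4 + 4 = 0.
Characteristic equation: λ² - (-3)λ + (0) = 0.
Discriminant = (-3)² - 4*(0) = 9 - 0 = 9.
λ = (-3 ± √9) / 2 = (-3 ± 3) / 2 = -3, 0.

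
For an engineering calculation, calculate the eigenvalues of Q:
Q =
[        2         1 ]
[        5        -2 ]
λ = -3, 3

Solve det(Q - λI) = 0. For a 2×2 matrix the characteristic equation is λ² - (trace)λ + det = 0.
trace(Q) = a + d = 2 - 2 = 0.
det(Q) = a*d - b*c = (2)*(-2) - (1)*(5) = -4 - 5 = -9.
Characteristic equation: λ² - (0)λ + (-9) = 0.
Discriminant = (0)² - 4*(-9) = 0 + 36 = 36.
λ = (0 ± √36) / 2 = (0 ± 6) / 2 = -3, 3.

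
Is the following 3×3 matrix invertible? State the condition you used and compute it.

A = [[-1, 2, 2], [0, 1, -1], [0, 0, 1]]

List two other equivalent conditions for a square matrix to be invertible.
Yes, invertible; det(A) = -1 ≠ 0. Equivalent conditions: rank(A) = 3; Ax = 0 has only the trivial solution; 0 is not an eigenvalue; the columns of A are linearly independent.

To check invertibility, compute det(A).
The given matrix is triangular, so det(A) equals the product of its diagonal entries = -1 ≠ 0.
Since det(A) ≠ 0, A is invertible.
Equivalent conditions for a square matrix A to be invertible:
- rank(A) = 3 (full rank).
- The homogeneous system Ax = 0 has only the trivial solution x = 0.
- 0 is not an eigenvalue of A.
- The columns (equivalently rows) of A are linearly independent.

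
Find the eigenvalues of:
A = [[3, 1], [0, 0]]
λ = 0, 3

Solve det(A - λI) = 0. For a 2×2 matrix this is λ² - (trace)λ + det = 0.
trace(A) = 3 + 0 = 3.
det(A) = (3)*(0) - (1)*(0) = 0 - 0 = 0.
Characteristic equation: λ² - (3)λ + (0) = 0.
Discriminant: (3)² - 4*(0) = 9 - 0 = 9.
Roots: λ = (3 ± √9) / 2 = 0, 3.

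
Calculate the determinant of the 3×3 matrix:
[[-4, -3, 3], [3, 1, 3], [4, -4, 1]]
-127

Expansion along first row:
det = -4·det([[1,3],[-4,1]]) - -3·det([[3,3],[4,1]]) + 3·det([[3,1],[4,-4]])
    = -4·(1·1 - 3·-4) - -3·(3·1 - 3·4) + 3·(3·-4 - 1·4)
    = -4·13 - -3·-9 + 3·-16
    = -52 + -27 + -48 = -127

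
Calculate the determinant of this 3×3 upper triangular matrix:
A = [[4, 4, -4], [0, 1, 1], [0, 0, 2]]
8

The determinant of a triangular matrix is the product of its diagonal entries (the off-diagonal entries above the diagonal do not affect it).
det(A) = (4) * (1) * (2) = 8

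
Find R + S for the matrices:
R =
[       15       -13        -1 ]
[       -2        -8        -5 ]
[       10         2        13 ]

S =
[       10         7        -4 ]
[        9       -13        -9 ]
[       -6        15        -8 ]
R + S =
[       25        -6        -5 ]
[        7       -21       -14 ]
[        4        17         5 ]

Matrix addition is elementwise: (R+S)[i][j] = R[i][j] + S[i][j].
  (R+S)[0][0] = (15) + (10) = 25
  (R+S)[0][1] = (-13) + (7) = -6
  (R+S)[0][2] = (-1) + (-4) = -5
  (R+S)[1][0] = (-2) + (9) = 7
  (R+S)[1][1] = (-8) + (-13) = -21
  (R+S)[1][2] = (-5) + (-9) = -14
  (R+S)[2][0] = (10) + (-6) = 4
  (R+S)[2][1] = (2) + (15) = 17
  (R+S)[2][2] = (13) + (-8) = 5
R + S =
[       25        -6        -5 ]
[        7       -21       -14 ]
[        4        17         5 ]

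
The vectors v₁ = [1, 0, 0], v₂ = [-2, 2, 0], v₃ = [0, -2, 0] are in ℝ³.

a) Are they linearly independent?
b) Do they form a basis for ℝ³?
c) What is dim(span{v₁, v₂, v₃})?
Not independent, not a basis, dim(span) = 2

Check whether v₃ can be written as a linear combination of v₁ and v₂.
v₃ = (-2)·v₁ + (-1)·v₂ = [0, -2, 0], so the three vectors are linearly dependent.
Thus they do not form a basis for ℝ³, and dim(span{v₁, v₂, v₃}) = 2 (spanned by v₁ and v₂).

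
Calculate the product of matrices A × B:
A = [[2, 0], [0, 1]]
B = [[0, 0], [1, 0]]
[[0, 0], [1, 0]]

Matrix multiplication:
C[0][0] = 2×0 + 0×1 = 0
C[0][1] = 2×0 + 0×0 = 0
C[1][0] = 0×0 + 1×1 = 1
C[1][1] = 0×0 + 1×0 = 0
Result: [[0, 0], [1, 0]]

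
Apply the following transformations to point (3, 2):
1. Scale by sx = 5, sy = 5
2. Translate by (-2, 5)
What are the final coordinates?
(13, 15)

Step 1: Scale (3, 2) by (sx, sy) = (5, 5) → (15, 10)
Step 2: Translate by (-2, 5) → (13, 15)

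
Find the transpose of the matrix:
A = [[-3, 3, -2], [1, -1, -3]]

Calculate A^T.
[[-3, 1], [3, -1], [-2, -3]]

The transpose sends entry (i,j) to (j,i); rows become columns.
Row 0 of A: [-3, 3, -2] -> column 0 of A^T.
Row 1 of A: [1, -1, -3] -> column 1 of A^T.
A^T = [[-3, 1], [3, -1], [-2, -3]]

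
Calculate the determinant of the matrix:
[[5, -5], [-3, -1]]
-20

For a 2×2 matrix [[a, b], [c, d]], det = ad - bc
det = (5)(-1) - (-5)(-3) = -5 - 15 = -20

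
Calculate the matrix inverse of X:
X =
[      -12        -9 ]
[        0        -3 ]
det(X) = 36
X⁻¹ =
[    -1/12       1/4 ]
[        0      -1/3 ]

For a 2×2 matrix X = [[a, b], [c, d]] with det(X) ≠ 0, X⁻¹ = (1/det(X)) * [[d, -b], [-c, a]].
det(X) = (-12)*(-3) - (-9)*(0) = 36 - 0 = 36.
X⁻¹ = (1/36) * [[-3, 9], [0, -12]].
Dividing each entry by 36 and reducing:
X⁻¹ =
[    -1/12       1/4 ]
[        0      -1/3 ]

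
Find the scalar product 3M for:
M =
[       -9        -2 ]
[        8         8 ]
3M =
[      -27        -6 ]
[       24        24 ]

Scalar multiplication is elementwise: (3M)[i][j] = 3 * M[i][j].
  (3M)[0][0] = 3 * (-9) = -27
  (3M)[0][1] = 3 * (-2) = -6
  (3M)[1][0] = 3 * (8) = 24
  (3M)[1][1] = 3 * (8) = 24
3M =
[      -27        -6 ]
[       24        24 ]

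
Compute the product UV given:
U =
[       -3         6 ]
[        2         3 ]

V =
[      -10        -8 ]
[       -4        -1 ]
UV =
[        6        18 ]
[      -32       -19 ]

Matrix multiplication: (UV)[i][j] = sum over k of U[i][k] * V[k][j].
  (UV)[0][0] = (-3)*(-10) + (6)*(-4) = 6
  (UV)[0][1] = (-3)*(-8) + (6)*(-1) = 18
  (UV)[1][0] = (2)*(-10) + (3)*(-4) = -32
  (UV)[1][1] = (2)*(-8) + (3)*(-1) = -19
UV =
[        6        18 ]
[      -32       -19 ]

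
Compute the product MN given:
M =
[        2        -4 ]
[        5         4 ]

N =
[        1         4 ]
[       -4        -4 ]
MN =
[       18        24 ]
[      -11         4 ]

Matrix multiplication: (MN)[i][j] = sum over k of M[i][k] * N[k][j].
  (MN)[0][0] = (2)*(1) + (-4)*(-4) = 18
  (MN)[0][1] = (2)*(4) + (-4)*(-4) = 24
  (MN)[1][0] = (5)*(1) + (4)*(-4) = -11
  (MN)[1][1] = (5)*(4) + (4)*(-4) = 4
MN =
[       18        24 ]
[      -11         4 ]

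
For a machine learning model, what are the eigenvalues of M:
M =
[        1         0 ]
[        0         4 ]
λ = 1, 4

Solve det(M - λI) = 0. For a 2×2 matrix the characteristic equation is λ² - (trace)λ + det = 0.
trace(M) = a + d = 1 + 4 = 5.
det(M) = a*d - b*c = (1)*(4) - (0)*(0) = 4 - 0 = 4.
Characteristic equation: λ² - (5)λ + (4) = 0.
Discriminant = (5)² - 4*(4) = 25 - 16 = 9.
λ = (5 ± √9) / 2 = (5 ± 3) / 2 = 1, 4.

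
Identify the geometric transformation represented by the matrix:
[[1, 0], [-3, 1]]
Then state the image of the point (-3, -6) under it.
vertical shear with factor -3; image of (-3, -6) is (-3, 3)

The matrix [[1, 0], [k, 1]] sends (x, y) to (x, -3x + y), leaving the x-coordinate fixed: a vertical shear.
The matrix [[1, 0], [-3, 1]] represents: vertical shear with factor -3.
Applying it to (-3, -6): [1·-3 + 0·-6, -3·-3 + 1·-6] = (-3, 3).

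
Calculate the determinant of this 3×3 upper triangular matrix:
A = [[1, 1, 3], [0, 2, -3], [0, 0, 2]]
4

The determinant of a triangular matrix is the product of its diagonal entries (the off-diagonal entries above the diagonal do not affect it).
det(A) = (1) * (2) * (2) = 4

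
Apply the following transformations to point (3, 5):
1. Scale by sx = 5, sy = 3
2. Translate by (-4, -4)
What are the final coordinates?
(11, 11)

Step 1: Scale (3, 5) by (sx, sy) = (5, 3) → (15, 15)
Step 2: Translate by (-4, -4) → (11, 11)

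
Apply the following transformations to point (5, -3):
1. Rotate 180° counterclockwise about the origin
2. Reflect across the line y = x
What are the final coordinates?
(3, -5)

Step 1: Rotate 180° → (-5, 3)
Step 2: Reflect across the line y = x → (3, -5)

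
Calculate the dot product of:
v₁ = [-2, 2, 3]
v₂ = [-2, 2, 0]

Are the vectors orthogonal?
8, No

The dot product is the sum of products of corresponding components.
v₁·v₂ = (-2)*(-2) + (2)*(2) + (3)*(0) = 4 + 4 + 0 = 8.
Two vectors are orthogonal iff their dot product is 0; here the dot product is 8, so the vectors are not orthogonal.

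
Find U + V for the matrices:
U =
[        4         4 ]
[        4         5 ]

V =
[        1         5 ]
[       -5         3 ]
U + V =
[        5         9 ]
[       -1         8 ]

Matrix addition is elementwise: (U+V)[i][j] = U[i][j] + V[i][j].
  (U+V)[0][0] = (4) + (1) = 5
  (U+V)[0][1] = (4) + (5) = 9
  (U+V)[1][0] = (4) + (-5) = -1
  (U+V)[1][1] = (5) + (3) = 8
U + V =
[        5         9 ]
[       -1         8 ]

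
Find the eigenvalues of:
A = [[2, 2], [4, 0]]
λ = -2, 4

Solve det(A - λI) = 0. For a 2×2 matrix this is λ² - (trace)λ + det = 0.
trace(A) = 2 + 0 = 2.
det(A) = (2)*(0) - (2)*(4) = 0 - 8 = -8.
Characteristic equation: λ² - (2)λ + (-8) = 0.
Discriminant: (2)² - 4*(-8) = 4 + 32 = 36.
Roots: λ = (2 ± √36) / 2 = -2, 4.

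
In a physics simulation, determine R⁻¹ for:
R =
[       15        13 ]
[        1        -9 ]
det(R) = -148
R⁻¹ =
[    9/148    13/148 ]
[    1/148   -15/148 ]

For a 2×2 matrix R = [[a, b], [c, d]] with det(R) ≠ 0, R⁻¹ = (1/det(R)) * [[d, -b], [-c, a]].
det(R) = (15)*(-9) - (13)*(1) = -135 - 13 = -148.
R⁻¹ = (1/-148) * [[-9, -13], [-1, 15]].
Dividing each entry by -148 and reducing:
R⁻¹ =
[    9/148    13/148 ]
[    1/148   -15/148 ]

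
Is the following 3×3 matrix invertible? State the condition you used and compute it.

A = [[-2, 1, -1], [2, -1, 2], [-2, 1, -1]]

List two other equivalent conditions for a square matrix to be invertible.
No, not invertible; det(A) = 0 (two rows are equal, so the rows are linearly dependent). Equivalent conditions (failing for this A): rank(A) < 3; Ax = 0 has non-trivial solutions; 0 is an eigenvalue; the columns are linearly dependent.

To check invertibility, compute det(A).
In this matrix, row 0 and the last row are identical, so one row is a scalar multiple of another and the rows are linearly dependent.
A matrix with linearly dependent rows has det = 0 and is not invertible.
Equivalent failed conditions:
- rank(A) < 3.
- Ax = 0 has non-trivial solutions.
- 0 is an eigenvalue.
- The columns are linearly dependent.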